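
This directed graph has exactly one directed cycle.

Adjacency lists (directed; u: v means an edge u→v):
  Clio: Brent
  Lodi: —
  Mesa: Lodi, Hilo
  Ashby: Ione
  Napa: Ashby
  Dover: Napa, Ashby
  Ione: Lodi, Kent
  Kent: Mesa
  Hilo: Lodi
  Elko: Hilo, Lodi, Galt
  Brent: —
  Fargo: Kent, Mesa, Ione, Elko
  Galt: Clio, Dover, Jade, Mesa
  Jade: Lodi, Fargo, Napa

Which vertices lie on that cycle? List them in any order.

DFS with gray/black marking from Galt:
Galt gray
  Clio gray
    Brent gray
    Brent black
  Clio black
  Dover gray
    Napa gray
      Ashby gray
        Ione gray
          Lodi gray
          Lodi black
          Kent gray
            Mesa gray
              Mesa→Lodi: Lodi black — skip
              Hilo gray
                Hilo→Lodi: Lodi black — skip
              Hilo black
            Mesa black
          Kent black
        Ione black
      Ashby black
    Napa black
    Dover→Ashby: Ashby black — skip
  Dover black
  Jade gray
    Jade→Lodi: Lodi black — skip
    Fargo gray
      Fargo→Kent: Kent black — skip
      Fargo→Mesa: Mesa black — skip
      Fargo→Ione: Ione black — skip
      Elko gray
        Elko→Hilo: Hilo black — skip
        Elko→Lodi: Lodi black — skip
        Elko→Galt: Galt is gray → back edge
Back edge closes the cycle Galt → Jade → Fargo → Elko → Galt; its vertices are {Elko, Galt, Jade, Fargo}.

Elko, Galt, Jade, Fargo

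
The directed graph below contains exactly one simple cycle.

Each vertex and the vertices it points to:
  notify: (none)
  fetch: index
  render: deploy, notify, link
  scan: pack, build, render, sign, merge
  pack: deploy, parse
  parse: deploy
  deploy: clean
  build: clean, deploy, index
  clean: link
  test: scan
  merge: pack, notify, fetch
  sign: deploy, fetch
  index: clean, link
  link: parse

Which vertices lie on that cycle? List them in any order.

link, clean, parse, deploy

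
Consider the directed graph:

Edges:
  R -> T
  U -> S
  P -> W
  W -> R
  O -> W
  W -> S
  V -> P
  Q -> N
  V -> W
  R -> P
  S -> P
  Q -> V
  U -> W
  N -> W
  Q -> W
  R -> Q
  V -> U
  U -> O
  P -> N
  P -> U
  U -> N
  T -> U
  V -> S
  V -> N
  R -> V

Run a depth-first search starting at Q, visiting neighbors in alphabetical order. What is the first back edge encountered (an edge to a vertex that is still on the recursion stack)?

DFS from Q (visiting neighbors in alphabetical order); mark gray on enter, black on exit:
Q gray
  N gray
    W gray
      R gray
        P gray
          P→N: N is gray → back edge
First back edge: P → N.

P->N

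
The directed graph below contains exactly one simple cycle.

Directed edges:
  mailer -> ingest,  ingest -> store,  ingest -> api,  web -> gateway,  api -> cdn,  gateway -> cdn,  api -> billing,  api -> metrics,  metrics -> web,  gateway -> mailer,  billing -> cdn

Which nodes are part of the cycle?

api, web, ingest, mailer, gateway, metrics

DFS with gray/black marking from mailer:
mailer gray
  ingest gray
    store gray
    store black
    api gray
      metrics gray
        web gray
          gateway gray
            gateway→mailer: mailer is gray → back edge
Back edge closes the cycle mailer → ingest → api → metrics → web → gateway → mailer; its vertices are {api, web, ingest, mailer, gateway, metrics}.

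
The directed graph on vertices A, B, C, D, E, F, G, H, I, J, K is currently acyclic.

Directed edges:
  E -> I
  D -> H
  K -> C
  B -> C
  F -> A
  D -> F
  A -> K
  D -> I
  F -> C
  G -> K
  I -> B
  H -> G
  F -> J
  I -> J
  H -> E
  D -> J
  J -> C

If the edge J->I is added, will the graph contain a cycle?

Yes

Adding J→I creates a cycle iff I can already reach J.
Path from I: I → J.
So I → … → J → I is a cycle.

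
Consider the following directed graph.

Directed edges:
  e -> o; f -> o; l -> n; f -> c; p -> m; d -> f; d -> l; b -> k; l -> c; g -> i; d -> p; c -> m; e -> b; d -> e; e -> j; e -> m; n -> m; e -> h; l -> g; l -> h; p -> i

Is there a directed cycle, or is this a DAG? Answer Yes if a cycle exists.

No

DFS with white/gray/black marking, starting from c:
c gray
  m gray
  m black
c black
h gray
h black
k gray
k black
b gray
  b→k: k black — skip
b black
e gray
  e→h: h black — skip
  e→m: m black — skip
  j gray
  j black
  o gray
  o black
  e→b: b black — skip
e black
l gray
  l→h: h black — skip
  g gray
    i gray
    i black
  g black
  n gray
    n→m: m black — skip
  n black
  l→c: c black — skip
l black
f gray
  f→o: o black — skip
  f→c: c black — skip
f black
p gray
  p→i: i black — skip
  p→m: m black — skip
p black
d gray
  d→l: l black — skip
  d→f: f black — skip
  d→p: p black — skip
  d→e: e black — skip
d black
Every edge goes to a white or black vertex — no back edge, so the graph is acyclic.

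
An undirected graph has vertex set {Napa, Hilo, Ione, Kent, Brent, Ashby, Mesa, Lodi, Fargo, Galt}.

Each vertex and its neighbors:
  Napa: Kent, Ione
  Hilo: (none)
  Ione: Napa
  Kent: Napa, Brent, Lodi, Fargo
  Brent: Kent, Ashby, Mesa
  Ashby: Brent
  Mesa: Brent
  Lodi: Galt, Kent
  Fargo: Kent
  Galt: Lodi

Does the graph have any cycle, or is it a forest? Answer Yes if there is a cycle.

DFS, tracking each vertex's parent; an edge to a visited non-parent vertex closes a cycle.
Start from Ashby:
visit Ashby (parent –)
  visit Brent (parent Ashby)
    visit Kent (parent Brent)
      visit Napa (parent Kent)
        Napa–Kent: parent, skip
        visit Ione (parent Napa)
          Ione–Napa: parent, skip
      Kent–Brent: parent, skip
      visit Lodi (parent Kent)
        visit Galt (parent Lodi)
          Galt–Lodi: parent, skip
        Lodi–Kent: parent, skip
      visit Fargo (parent Kent)
        Fargo–Kent: parent, skip
    Brent–Ashby: parent, skip
    visit Mesa (parent Brent)
      Mesa–Brent: parent, skip
visit Hilo (parent –)
No non-parent visited neighbor found — the graph is a forest.

No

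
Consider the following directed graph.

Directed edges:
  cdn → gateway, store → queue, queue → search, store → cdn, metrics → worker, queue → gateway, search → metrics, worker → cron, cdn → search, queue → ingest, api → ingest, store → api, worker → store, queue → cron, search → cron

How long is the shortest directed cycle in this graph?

For each vertex v, BFS finds the shortest path from v back to v.
The shortest such closed walk is store → queue → search → metrics → worker → store, length 5.

5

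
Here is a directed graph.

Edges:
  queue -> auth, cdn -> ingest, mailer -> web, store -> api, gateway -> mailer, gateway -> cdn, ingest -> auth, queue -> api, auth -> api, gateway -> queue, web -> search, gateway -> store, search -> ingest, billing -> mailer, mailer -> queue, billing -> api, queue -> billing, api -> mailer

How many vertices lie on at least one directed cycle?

8

A vertex is on a directed cycle iff it belongs to a strongly connected component of size ≥ 2 (or has a self-loop).
The vertices on cycles are {api, web, auth, queue, ingest, mailer, search, billing} — 8 in total.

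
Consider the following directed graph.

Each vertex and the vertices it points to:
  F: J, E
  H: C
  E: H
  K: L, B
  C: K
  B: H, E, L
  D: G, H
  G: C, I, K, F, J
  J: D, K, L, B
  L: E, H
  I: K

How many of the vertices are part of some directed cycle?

A vertex is on a directed cycle iff it belongs to a strongly connected component of size ≥ 2 (or has a self-loop).
The vertices on cycles are {B, C, D, E, F, G, H, J, K, L} — 10 in total.

10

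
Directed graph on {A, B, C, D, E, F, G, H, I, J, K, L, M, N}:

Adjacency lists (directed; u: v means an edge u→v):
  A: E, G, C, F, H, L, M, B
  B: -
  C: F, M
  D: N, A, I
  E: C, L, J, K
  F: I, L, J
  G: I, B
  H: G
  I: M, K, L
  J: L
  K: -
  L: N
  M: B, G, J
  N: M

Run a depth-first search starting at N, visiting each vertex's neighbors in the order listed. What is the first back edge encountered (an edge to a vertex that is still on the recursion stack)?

DFS from N (visiting each vertex's neighbors in the order listed); mark gray on enter, black on exit:
N gray
  M gray
    B gray
    B black
    G gray
      I gray
        I→M: M is gray → back edge
First back edge: I → M.

I→M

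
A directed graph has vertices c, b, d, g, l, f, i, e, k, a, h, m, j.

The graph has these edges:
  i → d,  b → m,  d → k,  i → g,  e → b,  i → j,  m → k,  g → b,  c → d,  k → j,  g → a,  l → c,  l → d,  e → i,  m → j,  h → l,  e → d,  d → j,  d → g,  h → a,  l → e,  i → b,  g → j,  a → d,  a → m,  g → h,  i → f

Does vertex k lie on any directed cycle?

No

k lies on a cycle iff there is a path from k back to itself.
Exploring from k, it never reaches itself; equivalently, its strongly connected component is a singleton.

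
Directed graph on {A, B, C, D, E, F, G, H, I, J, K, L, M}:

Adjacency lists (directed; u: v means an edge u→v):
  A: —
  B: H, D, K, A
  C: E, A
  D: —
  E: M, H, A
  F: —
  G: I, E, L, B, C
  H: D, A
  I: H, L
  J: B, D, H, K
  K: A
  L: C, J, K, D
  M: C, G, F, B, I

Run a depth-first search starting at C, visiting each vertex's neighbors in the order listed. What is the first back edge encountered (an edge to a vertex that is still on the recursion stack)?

DFS from C (visiting each vertex's neighbors in the order listed); mark gray on enter, black on exit:
C gray
  E gray
    M gray
      M→C: C is gray → back edge
First back edge: M → C.

M->C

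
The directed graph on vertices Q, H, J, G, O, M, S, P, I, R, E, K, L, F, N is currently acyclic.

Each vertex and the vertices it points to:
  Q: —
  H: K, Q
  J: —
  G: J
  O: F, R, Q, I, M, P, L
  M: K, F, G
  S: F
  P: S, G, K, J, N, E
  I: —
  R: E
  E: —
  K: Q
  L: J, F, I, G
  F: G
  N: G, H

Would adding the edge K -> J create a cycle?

Adding K→J creates a cycle iff J can already reach K.
Explore from J: no path reaches K. The graph stays acyclic.

No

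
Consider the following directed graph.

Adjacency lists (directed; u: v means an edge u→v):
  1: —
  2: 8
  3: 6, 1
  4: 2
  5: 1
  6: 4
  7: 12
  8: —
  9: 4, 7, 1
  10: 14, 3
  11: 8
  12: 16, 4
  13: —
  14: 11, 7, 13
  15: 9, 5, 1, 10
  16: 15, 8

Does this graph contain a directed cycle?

Yes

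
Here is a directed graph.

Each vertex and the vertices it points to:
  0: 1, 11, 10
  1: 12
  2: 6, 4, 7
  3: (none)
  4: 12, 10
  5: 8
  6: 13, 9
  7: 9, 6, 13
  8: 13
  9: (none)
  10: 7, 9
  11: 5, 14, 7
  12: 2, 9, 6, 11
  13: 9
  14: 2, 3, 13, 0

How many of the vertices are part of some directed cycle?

7

A vertex is on a directed cycle iff it belongs to a strongly connected component of size ≥ 2 (or has a self-loop).
The vertices on cycles are {0, 1, 2, 4, 11, 12, 14} — 7 in total.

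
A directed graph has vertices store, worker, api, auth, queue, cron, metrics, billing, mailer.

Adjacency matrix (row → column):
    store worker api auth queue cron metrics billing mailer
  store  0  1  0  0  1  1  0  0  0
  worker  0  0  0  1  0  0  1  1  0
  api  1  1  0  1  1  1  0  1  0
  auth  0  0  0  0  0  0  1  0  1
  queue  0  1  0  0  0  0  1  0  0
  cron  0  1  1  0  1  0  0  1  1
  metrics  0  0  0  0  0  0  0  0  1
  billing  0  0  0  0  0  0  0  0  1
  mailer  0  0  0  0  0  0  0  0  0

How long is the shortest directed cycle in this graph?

2

For each vertex v, BFS finds the shortest path from v back to v.
The shortest such closed walk is cron → api → cron, length 2.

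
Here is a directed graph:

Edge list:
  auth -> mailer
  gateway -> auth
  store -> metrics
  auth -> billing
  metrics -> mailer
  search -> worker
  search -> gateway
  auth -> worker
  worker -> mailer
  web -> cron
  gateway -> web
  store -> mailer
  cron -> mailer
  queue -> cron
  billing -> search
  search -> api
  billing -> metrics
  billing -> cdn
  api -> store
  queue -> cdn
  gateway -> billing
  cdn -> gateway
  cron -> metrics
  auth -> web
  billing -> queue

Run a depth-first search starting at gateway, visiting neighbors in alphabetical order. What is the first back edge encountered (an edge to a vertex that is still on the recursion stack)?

DFS from gateway (visiting neighbors in alphabetical order); mark gray on enter, black on exit:
gateway gray
  auth gray
    billing gray
      cdn gray
        cdn→gateway: gateway is gray → back edge
First back edge: cdn → gateway.

cdn->gateway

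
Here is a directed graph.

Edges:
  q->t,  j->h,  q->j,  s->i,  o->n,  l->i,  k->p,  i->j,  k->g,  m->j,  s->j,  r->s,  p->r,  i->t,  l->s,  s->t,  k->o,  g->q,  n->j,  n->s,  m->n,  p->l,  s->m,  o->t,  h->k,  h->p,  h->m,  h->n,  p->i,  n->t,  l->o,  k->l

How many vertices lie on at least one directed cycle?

13

A vertex is on a directed cycle iff it belongs to a strongly connected component of size ≥ 2 (or has a self-loop).
The vertices on cycles are {g, h, i, j, k, l, m, n, o, p, q, r, s} — 13 in total.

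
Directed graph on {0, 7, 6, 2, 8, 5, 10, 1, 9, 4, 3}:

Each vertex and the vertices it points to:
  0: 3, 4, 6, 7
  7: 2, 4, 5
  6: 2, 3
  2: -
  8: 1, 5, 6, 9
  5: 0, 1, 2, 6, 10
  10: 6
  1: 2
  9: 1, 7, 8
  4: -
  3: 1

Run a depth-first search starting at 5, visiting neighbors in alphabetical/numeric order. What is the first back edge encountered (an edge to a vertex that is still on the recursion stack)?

DFS from 5 (visiting neighbors in alphabetical/numeric order); mark gray on enter, black on exit:
5 gray
  0 gray
    3 gray
      1 gray
        2 gray
        2 black
      1 black
    3 black
    4 gray
    4 black
    6 gray
      6→2: 2 black — skip
      6→3: 3 black — skip
    6 black
    7 gray
      7→2: 2 black — skip
      7→4: 4 black — skip
      7→5: 5 is gray → back edge
First back edge: 7 → 5.

7→5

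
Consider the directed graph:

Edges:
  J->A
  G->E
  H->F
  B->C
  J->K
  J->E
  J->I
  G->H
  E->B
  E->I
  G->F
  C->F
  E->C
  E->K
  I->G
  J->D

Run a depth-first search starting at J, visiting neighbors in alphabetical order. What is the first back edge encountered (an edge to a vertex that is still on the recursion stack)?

G->E

DFS from J (visiting neighbors in alphabetical order); mark gray on enter, black on exit:
J gray
  A gray
  A black
  D gray
  D black
  E gray
    B gray
      C gray
        F gray
        F black
      C black
    B black
    E→C: C black — skip
    I gray
      G gray
        G→E: E is gray → back edge
First back edge: G → E.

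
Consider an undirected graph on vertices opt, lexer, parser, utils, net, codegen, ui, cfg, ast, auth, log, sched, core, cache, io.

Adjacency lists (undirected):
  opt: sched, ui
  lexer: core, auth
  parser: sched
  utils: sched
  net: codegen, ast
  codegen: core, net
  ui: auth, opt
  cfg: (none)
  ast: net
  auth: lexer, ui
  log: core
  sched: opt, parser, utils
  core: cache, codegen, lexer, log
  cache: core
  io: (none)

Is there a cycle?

DFS, tracking each vertex's parent; an edge to a visited non-parent vertex closes a cycle.
Start from ui:
visit ui (parent –)
  visit auth (parent ui)
    visit lexer (parent auth)
      visit core (parent lexer)
        visit cache (parent core)
          cache–core: parent, skip
        visit codegen (parent core)
          codegen–core: parent, skip
          visit net (parent codegen)
            net–codegen: parent, skip
            visit ast (parent net)
              ast–net: parent, skip
        core–lexer: parent, skip
        visit log (parent core)
          log–core: parent, skip
      lexer–auth: parent, skip
    auth–ui: parent, skip
  visit opt (parent ui)
    visit sched (parent opt)
      sched–opt: parent, skip
      visit parser (parent sched)
        parser–sched: parent, skip
      visit utils (parent sched)
        utils–sched: parent, skip
    opt–ui: parent, skip
visit cfg (parent –)
visit io (parent –)
No non-parent visited neighbor found — the graph is a forest.

No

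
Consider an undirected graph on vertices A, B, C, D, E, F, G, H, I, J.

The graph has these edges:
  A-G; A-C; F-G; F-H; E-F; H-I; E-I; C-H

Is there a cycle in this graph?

Yes

DFS, tracking each vertex's parent; an edge to a visited non-parent vertex closes a cycle.
Start from E:
visit E (parent –)
  visit F (parent E)
    visit G (parent F)
      G–F: parent, skip
      visit A (parent G)
        A–G: parent, skip
        visit C (parent A)
          visit H (parent C)
            H–C: parent, skip
            H–F: F visited and ≠ parent → cycle
Cycle: F – G – A – C – H – F.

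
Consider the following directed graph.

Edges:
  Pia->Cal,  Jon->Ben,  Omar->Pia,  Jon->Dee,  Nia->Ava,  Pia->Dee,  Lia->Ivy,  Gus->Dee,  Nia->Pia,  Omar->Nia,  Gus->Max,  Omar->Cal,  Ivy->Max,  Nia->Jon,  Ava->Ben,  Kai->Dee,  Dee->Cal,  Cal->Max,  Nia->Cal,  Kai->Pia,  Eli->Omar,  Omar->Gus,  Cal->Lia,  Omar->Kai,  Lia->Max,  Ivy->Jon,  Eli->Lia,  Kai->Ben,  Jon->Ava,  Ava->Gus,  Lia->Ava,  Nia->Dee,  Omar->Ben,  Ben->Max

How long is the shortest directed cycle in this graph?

5

For each vertex v, BFS finds the shortest path from v back to v.
The shortest such closed walk is Lia → Ivy → Jon → Dee → Cal → Lia, length 5.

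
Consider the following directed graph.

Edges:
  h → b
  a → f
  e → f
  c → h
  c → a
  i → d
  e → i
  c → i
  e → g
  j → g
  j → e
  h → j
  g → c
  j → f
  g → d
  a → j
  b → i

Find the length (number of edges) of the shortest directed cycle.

4

For each vertex v, BFS finds the shortest path from v back to v.
The shortest such closed walk is c → h → j → g → c, length 4.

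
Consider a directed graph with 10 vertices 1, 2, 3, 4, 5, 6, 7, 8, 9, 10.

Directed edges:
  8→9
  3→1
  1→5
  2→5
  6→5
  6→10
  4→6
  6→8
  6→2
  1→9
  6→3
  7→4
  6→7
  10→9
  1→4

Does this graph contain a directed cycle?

Yes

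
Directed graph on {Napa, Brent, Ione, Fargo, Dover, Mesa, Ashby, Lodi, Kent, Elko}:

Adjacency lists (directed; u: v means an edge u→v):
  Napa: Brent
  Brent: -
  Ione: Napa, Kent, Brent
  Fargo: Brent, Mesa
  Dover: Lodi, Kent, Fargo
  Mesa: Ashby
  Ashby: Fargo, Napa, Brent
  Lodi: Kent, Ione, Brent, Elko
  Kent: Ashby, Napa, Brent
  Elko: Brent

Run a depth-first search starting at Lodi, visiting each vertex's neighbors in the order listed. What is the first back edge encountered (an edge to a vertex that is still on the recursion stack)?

DFS from Lodi (visiting each vertex's neighbors in the order listed); mark gray on enter, black on exit:
Lodi gray
  Kent gray
    Ashby gray
      Fargo gray
        Brent gray
        Brent black
        Mesa gray
          Mesa→Ashby: Ashby is gray → back edge
First back edge: Mesa → Ashby.

Mesa→Ashby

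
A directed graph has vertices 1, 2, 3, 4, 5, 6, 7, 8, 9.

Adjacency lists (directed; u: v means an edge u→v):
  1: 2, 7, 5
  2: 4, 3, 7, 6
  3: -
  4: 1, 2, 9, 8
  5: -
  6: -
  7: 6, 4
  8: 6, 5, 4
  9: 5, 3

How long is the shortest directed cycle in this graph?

2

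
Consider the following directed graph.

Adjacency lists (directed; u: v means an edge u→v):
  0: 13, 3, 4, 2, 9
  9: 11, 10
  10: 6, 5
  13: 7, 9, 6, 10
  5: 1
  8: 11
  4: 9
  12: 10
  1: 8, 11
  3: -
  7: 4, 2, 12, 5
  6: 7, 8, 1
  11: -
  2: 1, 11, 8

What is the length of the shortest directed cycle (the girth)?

4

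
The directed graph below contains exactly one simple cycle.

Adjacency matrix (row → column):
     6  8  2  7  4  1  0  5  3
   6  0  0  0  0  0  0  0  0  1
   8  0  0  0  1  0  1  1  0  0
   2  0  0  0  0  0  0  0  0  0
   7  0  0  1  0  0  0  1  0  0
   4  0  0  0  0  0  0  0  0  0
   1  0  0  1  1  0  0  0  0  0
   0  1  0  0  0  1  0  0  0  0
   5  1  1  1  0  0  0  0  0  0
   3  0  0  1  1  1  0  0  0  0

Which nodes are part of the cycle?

DFS with gray/black marking from 0:
0 gray
  6 gray
    3 gray
      2 gray
      2 black
      7 gray
        7→0: 0 is gray → back edge
Back edge closes the cycle 0 → 6 → 3 → 7 → 0; its vertices are {0, 3, 6, 7}.

0, 3, 6, 7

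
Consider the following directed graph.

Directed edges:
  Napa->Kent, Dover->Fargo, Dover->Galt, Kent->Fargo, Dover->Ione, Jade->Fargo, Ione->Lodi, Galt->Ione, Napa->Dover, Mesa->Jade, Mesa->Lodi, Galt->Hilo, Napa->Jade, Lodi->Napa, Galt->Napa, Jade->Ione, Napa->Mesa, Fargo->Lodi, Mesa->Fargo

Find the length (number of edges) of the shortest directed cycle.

3

For each vertex v, BFS finds the shortest path from v back to v.
The shortest such closed walk is Galt → Napa → Dover → Galt, length 3.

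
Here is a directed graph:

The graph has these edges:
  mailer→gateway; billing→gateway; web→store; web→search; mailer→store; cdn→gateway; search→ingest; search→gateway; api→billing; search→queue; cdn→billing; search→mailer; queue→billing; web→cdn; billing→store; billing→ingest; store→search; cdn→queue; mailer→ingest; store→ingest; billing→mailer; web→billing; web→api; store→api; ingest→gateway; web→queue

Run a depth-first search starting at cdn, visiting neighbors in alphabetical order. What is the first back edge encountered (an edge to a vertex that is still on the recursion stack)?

DFS from cdn (visiting neighbors in alphabetical order); mark gray on enter, black on exit:
cdn gray
  billing gray
    gateway gray
    gateway black
    ingest gray
      ingest→gateway: gateway black — skip
    ingest black
    mailer gray
      mailer→gateway: gateway black — skip
      mailer→ingest: ingest black — skip
      store gray
        api gray
          api→billing: billing is gray → back edge
First back edge: api → billing.

api->billing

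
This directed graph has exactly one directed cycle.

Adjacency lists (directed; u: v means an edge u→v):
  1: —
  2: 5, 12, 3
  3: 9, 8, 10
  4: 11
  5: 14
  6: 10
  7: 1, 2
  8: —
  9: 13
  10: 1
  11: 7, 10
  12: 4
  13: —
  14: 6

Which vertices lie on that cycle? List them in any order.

DFS with gray/black marking from 2:
2 gray
  5 gray
    14 gray
      6 gray
        10 gray
          1 gray
          1 black
        10 black
      6 black
    14 black
  5 black
  12 gray
    4 gray
      11 gray
        7 gray
          7→1: 1 black — skip
          7→2: 2 is gray → back edge
Back edge closes the cycle 2 → 12 → 4 → 11 → 7 → 2; its vertices are {2, 4, 7, 11, 12}.

2, 4, 7, 11, 12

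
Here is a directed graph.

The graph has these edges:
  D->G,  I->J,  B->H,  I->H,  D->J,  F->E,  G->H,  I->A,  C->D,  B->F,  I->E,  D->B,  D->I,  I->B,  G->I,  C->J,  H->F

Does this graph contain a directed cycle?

No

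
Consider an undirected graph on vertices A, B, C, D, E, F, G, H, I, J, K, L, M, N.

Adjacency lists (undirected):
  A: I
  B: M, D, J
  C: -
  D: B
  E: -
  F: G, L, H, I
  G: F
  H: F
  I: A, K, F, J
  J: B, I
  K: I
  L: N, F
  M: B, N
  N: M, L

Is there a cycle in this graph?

DFS, tracking each vertex's parent; an edge to a visited non-parent vertex closes a cycle.
Start from A:
visit A (parent –)
  visit I (parent A)
    I–A: parent, skip
    visit K (parent I)
      K–I: parent, skip
    visit F (parent I)
      visit G (parent F)
        G–F: parent, skip
      visit L (parent F)
        visit N (parent L)
          visit M (parent N)
            visit B (parent M)
              B–M: parent, skip
              visit D (parent B)
                D–B: parent, skip
              visit J (parent B)
                J–B: parent, skip
                J–I: I visited and ≠ parent → cycle
Cycle: I – F – L – N – M – B – J – I.

Yes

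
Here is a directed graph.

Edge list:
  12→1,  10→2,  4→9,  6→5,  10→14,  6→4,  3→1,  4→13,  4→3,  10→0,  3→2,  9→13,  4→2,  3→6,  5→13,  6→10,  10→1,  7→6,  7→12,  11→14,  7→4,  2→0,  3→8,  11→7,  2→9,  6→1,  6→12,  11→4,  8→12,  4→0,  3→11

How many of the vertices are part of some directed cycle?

5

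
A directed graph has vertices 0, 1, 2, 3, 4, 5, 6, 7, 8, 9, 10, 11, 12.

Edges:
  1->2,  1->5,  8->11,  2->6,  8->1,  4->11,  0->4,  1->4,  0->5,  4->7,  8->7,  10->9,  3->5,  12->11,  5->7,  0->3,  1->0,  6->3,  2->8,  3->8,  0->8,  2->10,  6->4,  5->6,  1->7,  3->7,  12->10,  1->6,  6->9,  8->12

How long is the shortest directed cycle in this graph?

For each vertex v, BFS finds the shortest path from v back to v.
The shortest such closed walk is 2 → 8 → 1 → 2, length 3.

3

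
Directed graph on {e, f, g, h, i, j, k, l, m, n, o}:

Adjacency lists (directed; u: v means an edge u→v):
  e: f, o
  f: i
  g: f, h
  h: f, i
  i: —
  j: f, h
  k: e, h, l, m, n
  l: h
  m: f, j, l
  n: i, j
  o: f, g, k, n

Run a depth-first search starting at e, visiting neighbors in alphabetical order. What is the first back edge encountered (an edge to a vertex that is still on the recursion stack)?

k->e

DFS from e (visiting neighbors in alphabetical order); mark gray on enter, black on exit:
e gray
  f gray
    i gray
    i black
  f black
  o gray
    o→f: f black — skip
    g gray
      g→f: f black — skip
      h gray
        h→f: f black — skip
        h→i: i black — skip
      h black
    g black
    k gray
      k→e: e is gray → back edge
First back edge: k → e.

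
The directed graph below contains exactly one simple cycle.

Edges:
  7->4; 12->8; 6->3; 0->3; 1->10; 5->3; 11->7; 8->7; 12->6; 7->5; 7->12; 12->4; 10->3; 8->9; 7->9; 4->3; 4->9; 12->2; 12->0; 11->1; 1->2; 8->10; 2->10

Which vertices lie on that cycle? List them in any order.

7, 8, 12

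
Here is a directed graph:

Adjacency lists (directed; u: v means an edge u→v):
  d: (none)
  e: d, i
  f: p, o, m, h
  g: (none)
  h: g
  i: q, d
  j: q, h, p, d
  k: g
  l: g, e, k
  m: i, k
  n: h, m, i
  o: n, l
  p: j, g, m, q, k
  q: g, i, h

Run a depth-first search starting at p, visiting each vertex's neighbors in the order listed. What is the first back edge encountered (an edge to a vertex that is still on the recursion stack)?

i→q

DFS from p (visiting each vertex's neighbors in the order listed); mark gray on enter, black on exit:
p gray
  j gray
    q gray
      g gray
      g black
      i gray
        i→q: q is gray → back edge
First back edge: i → q.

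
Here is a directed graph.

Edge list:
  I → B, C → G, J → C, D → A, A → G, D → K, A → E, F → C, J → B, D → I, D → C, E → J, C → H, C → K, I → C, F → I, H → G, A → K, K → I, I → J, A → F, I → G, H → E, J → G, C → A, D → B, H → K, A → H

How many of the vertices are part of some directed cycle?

8

A vertex is on a directed cycle iff it belongs to a strongly connected component of size ≥ 2 (or has a self-loop).
The vertices on cycles are {A, C, E, F, H, I, J, K} — 8 in total.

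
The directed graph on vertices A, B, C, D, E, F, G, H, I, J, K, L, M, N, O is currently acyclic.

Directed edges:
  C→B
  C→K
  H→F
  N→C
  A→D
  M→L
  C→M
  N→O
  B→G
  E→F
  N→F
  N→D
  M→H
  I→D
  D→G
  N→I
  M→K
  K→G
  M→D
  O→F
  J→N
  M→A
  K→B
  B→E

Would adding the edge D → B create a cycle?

Adding D→B creates a cycle iff B can already reach D.
Explore from B: no path reaches D. The graph stays acyclic.

No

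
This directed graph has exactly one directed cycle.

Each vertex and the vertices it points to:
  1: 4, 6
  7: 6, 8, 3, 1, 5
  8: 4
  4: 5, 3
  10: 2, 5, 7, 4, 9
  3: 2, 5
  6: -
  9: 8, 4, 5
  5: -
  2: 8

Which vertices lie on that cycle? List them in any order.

2, 3, 4, 8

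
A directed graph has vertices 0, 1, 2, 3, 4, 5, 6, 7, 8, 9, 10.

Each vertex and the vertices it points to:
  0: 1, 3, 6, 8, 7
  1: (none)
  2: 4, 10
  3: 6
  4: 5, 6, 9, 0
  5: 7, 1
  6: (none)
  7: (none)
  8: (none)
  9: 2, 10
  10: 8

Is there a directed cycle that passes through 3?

No

3 lies on a cycle iff there is a path from 3 back to itself.
Exploring from 3, it never reaches itself; equivalently, its strongly connected component is a singleton.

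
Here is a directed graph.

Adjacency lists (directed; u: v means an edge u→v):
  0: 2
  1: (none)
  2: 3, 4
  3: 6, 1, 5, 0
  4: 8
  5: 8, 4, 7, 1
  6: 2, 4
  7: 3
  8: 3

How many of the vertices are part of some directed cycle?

8

A vertex is on a directed cycle iff it belongs to a strongly connected component of size ≥ 2 (or has a self-loop).
The vertices on cycles are {0, 2, 3, 4, 5, 6, 7, 8} — 8 in total.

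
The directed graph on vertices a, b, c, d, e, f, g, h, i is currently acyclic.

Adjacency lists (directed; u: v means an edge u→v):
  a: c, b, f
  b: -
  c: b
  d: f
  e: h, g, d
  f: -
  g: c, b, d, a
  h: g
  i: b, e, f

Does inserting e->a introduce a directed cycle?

No

Adding e→a creates a cycle iff a can already reach e.
Explore from a: no path reaches e. The graph stays acyclic.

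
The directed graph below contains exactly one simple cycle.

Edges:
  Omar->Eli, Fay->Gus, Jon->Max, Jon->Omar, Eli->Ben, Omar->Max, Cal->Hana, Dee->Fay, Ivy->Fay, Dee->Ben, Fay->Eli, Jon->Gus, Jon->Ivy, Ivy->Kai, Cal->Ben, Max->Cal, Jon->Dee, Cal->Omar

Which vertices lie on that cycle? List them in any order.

DFS with gray/black marking from Omar:
Omar gray
  Max gray
    Cal gray
      Hana gray
      Hana black
      Cal→Omar: Omar is gray → back edge
Back edge closes the cycle Omar → Max → Cal → Omar; its vertices are {Cal, Max, Omar}.

Cal, Max, Omar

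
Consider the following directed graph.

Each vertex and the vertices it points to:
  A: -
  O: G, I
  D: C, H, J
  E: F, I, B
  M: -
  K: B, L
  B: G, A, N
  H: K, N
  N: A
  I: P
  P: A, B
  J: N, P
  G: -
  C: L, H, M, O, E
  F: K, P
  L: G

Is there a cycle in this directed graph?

No

DFS with white/gray/black marking, starting from K:
K gray
  B gray
    G gray
    G black
    A gray
    A black
    N gray
      N→A: A black — skip
    N black
  B black
  L gray
    L→G: G black — skip
  L black
K black
O gray
  O→G: G black — skip
  I gray
    P gray
      P→A: A black — skip
      P→B: B black — skip
    P black
  I black
O black
D gray
  C gray
    C→L: L black — skip
    H gray
      H→K: K black — skip
      H→N: N black — skip
    H black
    M gray
    M black
    C→O: O black — skip
    E gray
      F gray
        F→K: K black — skip
        F→P: P black — skip
      F black
      E→I: I black — skip
      E→B: B black — skip
    E black
  C black
  D→H: H black — skip
  J gray
    J→N: N black — skip
    J→P: P black — skip
  J black
D black
Every edge goes to a white or black vertex — no back edge, so the graph is acyclic.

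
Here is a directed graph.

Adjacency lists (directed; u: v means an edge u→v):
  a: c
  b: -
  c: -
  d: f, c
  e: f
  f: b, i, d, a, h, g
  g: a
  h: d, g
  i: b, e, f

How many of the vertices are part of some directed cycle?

5

A vertex is on a directed cycle iff it belongs to a strongly connected component of size ≥ 2 (or has a self-loop).
The vertices on cycles are {d, e, f, h, i} — 5 in total.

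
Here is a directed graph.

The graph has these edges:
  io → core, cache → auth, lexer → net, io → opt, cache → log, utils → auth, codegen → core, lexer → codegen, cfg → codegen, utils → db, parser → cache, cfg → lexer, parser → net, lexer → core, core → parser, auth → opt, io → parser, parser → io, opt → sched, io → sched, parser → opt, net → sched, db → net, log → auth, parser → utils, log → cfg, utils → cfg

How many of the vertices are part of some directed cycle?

A vertex is on a directed cycle iff it belongs to a strongly connected component of size ≥ 2 (or has a self-loop).
The vertices on cycles are {io, cfg, log, core, cache, lexer, utils, parser, codegen} — 9 in total.

9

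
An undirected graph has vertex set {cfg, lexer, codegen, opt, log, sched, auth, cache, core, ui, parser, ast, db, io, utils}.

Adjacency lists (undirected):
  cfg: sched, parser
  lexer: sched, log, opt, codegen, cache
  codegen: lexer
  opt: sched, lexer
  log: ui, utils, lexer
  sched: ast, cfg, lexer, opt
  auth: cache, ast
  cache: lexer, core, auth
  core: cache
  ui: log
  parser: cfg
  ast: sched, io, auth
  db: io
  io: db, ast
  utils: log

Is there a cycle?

DFS, tracking each vertex's parent; an edge to a visited non-parent vertex closes a cycle.
Start from log:
visit log (parent –)
  visit ui (parent log)
    ui–log: parent, skip
  visit utils (parent log)
    utils–log: parent, skip
  visit lexer (parent log)
    visit sched (parent lexer)
      visit ast (parent sched)
        ast–sched: parent, skip
        visit io (parent ast)
          visit db (parent io)
            db–io: parent, skip
          io–ast: parent, skip
        visit auth (parent ast)
          visit cache (parent auth)
            cache–lexer: lexer visited and ≠ parent → cycle
Cycle: lexer – sched – ast – auth – cache – lexer.

Yes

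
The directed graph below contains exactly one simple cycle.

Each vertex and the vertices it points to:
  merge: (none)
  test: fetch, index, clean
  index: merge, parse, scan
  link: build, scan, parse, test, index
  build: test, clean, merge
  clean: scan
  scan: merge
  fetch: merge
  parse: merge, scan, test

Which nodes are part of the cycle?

DFS with gray/black marking from parse:
parse gray
  merge gray
  merge black
  scan gray
    scan→merge: merge black — skip
  scan black
  test gray
    fetch gray
      fetch→merge: merge black — skip
    fetch black
    index gray
      index→merge: merge black — skip
      index→parse: parse is gray → back edge
Back edge closes the cycle parse → test → index → parse; its vertices are {test, index, parse}.

test, index, parse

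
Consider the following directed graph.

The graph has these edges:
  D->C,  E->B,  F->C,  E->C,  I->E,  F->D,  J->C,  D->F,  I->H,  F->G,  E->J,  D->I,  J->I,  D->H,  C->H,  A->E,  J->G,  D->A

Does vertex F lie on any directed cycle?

Yes

F is on a cycle iff F can reach itself via ≥1 edge.
F → D → F — yes.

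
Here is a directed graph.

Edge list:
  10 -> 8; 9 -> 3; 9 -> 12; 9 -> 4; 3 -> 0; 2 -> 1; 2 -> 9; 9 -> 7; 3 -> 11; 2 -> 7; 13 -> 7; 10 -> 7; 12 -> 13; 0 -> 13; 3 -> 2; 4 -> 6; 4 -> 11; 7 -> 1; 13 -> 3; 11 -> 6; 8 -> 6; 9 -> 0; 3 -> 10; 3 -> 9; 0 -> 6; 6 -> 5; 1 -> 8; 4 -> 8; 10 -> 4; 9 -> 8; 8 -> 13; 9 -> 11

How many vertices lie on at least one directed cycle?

A vertex is on a directed cycle iff it belongs to a strongly connected component of size ≥ 2 (or has a self-loop).
The vertices on cycles are {0, 1, 2, 3, 4, 7, 8, 9, 10, 12, 13} — 11 in total.

11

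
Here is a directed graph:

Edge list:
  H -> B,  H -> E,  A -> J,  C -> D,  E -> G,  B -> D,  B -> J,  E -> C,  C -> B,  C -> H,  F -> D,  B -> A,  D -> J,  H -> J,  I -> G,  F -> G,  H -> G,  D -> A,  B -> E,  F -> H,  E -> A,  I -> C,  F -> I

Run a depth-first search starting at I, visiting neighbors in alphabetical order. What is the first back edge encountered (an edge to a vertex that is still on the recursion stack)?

E->C

DFS from I (visiting neighbors in alphabetical order); mark gray on enter, black on exit:
I gray
  C gray
    B gray
      A gray
        J gray
        J black
      A black
      D gray
        D→A: A black — skip
        D→J: J black — skip
      D black
      E gray
        E→A: A black — skip
        E→C: C is gray → back edge
First back edge: E → C.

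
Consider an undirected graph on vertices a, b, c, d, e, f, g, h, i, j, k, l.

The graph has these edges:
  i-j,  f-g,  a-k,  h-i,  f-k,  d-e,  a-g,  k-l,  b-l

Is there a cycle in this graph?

DFS, tracking each vertex's parent; an edge to a visited non-parent vertex closes a cycle.
Start from g:
visit g (parent –)
  visit f (parent g)
    visit k (parent f)
      visit l (parent k)
        visit b (parent l)
          b–l: parent, skip
        l–k: parent, skip
      k–f: parent, skip
      visit a (parent k)
        a–g: g visited and ≠ parent → cycle
Cycle: g – f – k – a – g.

Yes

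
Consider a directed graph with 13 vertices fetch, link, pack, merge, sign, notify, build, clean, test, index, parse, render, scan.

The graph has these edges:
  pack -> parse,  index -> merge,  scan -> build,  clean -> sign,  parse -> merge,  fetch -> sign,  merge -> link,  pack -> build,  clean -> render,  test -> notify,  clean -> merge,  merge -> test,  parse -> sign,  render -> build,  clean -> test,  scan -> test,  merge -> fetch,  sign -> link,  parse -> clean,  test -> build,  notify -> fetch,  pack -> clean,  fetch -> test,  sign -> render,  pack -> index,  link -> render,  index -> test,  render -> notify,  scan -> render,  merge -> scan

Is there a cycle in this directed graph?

Yes

DFS with white/gray/black marking, starting from pack:
pack gray
  build gray
  build black
  clean gray
    sign gray
      link gray
        render gray
          render→build: build black — skip
          notify gray
            fetch gray
              fetch→sign: sign is gray → back edge
Back edge found, so a cycle exists: sign → link → render → notify → fetch → sign.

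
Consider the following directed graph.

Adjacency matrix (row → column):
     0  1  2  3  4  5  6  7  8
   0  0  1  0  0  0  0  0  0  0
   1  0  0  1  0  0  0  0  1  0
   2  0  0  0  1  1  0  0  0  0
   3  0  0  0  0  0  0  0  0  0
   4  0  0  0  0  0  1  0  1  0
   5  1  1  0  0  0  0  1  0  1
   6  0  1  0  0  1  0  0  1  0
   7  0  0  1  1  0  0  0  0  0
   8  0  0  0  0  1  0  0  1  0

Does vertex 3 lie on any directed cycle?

No

3 lies on a cycle iff there is a path from 3 back to itself.
Exploring from 3, it never reaches itself; equivalently, its strongly connected component is a singleton.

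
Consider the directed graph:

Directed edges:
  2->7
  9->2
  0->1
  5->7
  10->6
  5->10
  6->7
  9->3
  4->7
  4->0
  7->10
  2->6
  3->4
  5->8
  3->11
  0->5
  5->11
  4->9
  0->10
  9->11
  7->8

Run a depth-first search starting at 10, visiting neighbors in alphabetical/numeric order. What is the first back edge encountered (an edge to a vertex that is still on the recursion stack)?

DFS from 10 (visiting neighbors in alphabetical/numeric order); mark gray on enter, black on exit:
10 gray
  6 gray
    7 gray
      8 gray
      8 black
      7→10: 10 is gray → back edge
First back edge: 7 → 10.

7→10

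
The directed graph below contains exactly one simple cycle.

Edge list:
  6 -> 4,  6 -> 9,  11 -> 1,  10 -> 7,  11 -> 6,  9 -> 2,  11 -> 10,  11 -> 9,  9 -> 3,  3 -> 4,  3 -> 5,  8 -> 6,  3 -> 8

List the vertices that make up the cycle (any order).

DFS with gray/black marking from 9:
9 gray
  2 gray
  2 black
  3 gray
    4 gray
    4 black
    8 gray
      6 gray
        6→9: 9 is gray → back edge
Back edge closes the cycle 9 → 3 → 8 → 6 → 9; its vertices are {3, 6, 8, 9}.

3, 6, 8, 9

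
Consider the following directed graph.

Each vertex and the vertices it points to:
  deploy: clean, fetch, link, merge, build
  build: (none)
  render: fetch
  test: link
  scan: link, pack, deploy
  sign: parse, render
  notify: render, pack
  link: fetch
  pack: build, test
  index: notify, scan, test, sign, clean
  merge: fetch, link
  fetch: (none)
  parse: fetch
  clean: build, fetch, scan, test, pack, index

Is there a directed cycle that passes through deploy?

Yes

deploy is on a cycle iff deploy can reach itself via ≥1 edge.
deploy → clean → scan → deploy — yes.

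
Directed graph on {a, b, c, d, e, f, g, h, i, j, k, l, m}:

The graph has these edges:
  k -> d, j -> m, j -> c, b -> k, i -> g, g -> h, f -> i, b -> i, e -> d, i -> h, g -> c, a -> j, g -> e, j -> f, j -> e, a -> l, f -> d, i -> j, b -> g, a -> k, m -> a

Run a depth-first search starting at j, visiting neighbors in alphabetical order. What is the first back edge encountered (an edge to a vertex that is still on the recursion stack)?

i→j

DFS from j (visiting neighbors in alphabetical order); mark gray on enter, black on exit:
j gray
  c gray
  c black
  e gray
    d gray
    d black
  e black
  f gray
    f→d: d black — skip
    i gray
      g gray
        g→c: c black — skip
        g→e: e black — skip
        h gray
        h black
      g black
      i→h: h black — skip
      i→j: j is gray → back edge
First back edge: i → j.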